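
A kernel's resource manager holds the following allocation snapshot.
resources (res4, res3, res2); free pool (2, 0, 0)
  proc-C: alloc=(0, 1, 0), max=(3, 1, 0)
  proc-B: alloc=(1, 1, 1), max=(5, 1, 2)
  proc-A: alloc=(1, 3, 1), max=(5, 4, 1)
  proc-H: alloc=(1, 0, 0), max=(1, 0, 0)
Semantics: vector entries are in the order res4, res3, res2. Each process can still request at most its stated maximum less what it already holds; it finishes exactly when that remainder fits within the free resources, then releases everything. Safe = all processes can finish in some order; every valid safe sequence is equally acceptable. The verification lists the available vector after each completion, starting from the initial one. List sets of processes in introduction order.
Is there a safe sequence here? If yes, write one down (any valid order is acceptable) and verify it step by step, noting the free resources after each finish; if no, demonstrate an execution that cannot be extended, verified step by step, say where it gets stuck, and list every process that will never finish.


UNSAFE.
Key observation: res4 is the bottleneck — with proc-H, proc-C done the pool holds (3, 1, 0), short of every remaining need.
A maximal execution: proc-H, proc-C — then nothing else fits. Verifying each step:
  pool = (2, 0, 0)
  proc-H needs (0, 0, 0) <= (2, 0, 0) -> finishes; pool += (1, 0, 0) = (3, 0, 0)
  proc-C needs (3, 0, 0) <= (3, 0, 0) -> finishes; pool += (0, 1, 0) = (3, 1, 0)
  proc-B cannot run: need (4, 0, 1) vs free (3, 1, 0) (insufficient res4 and res2)
  proc-A cannot run: need (4, 1, 0) vs free (3, 1, 0) (insufficient res4)
Processes that can never finish: proc-B and proc-A.


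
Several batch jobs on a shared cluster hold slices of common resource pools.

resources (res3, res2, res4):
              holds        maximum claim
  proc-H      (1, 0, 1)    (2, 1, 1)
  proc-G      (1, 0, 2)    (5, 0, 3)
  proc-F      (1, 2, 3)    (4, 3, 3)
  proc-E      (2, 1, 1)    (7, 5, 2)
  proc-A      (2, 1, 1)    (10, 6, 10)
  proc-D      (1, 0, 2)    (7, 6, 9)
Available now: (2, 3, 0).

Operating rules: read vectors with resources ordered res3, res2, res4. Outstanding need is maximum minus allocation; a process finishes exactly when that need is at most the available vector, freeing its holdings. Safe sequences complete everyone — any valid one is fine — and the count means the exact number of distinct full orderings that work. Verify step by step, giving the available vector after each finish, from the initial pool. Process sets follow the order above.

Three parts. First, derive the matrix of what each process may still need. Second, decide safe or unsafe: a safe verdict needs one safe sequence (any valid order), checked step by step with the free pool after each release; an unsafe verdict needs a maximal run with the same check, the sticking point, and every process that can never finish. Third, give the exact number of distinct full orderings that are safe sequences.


(1) Outstanding need per process (order res3, res2, res4):
  proc-H: (1, 1, 0)
  proc-G: (4, 0, 1)
  proc-F: (3, 1, 0)
  proc-E: (5, 4, 1)
  proc-A: (8, 5, 9)
  proc-D: (6, 6, 7)
(2) The state is SAFE; one workable sequence: proc-H, proc-F, proc-G, proc-E, proc-D, proc-A.
Key observation: proc-F marks the first exact bind of the order: its need (3, 1, 0) fits the free (3, 3, 1) with zero slack on a requested resource.
Walking it through:
  pool = (2, 3, 0)
  proc-H: need (1, 1, 0) fits (2, 3, 0); releases (1, 0, 1), pool now (3, 3, 1)
  proc-F: need (3, 1, 0) fits (3, 3, 1); releases (1, 2, 3), pool now (4, 5, 4)
  proc-G: need (4, 0, 1) fits (4, 5, 4); releases (1, 0, 2), pool now (5, 5, 6)
  proc-E: need (5, 4, 1) fits (5, 5, 6); releases (2, 1, 1), pool now (7, 6, 7)
  proc-D: need (6, 6, 7) fits (7, 6, 7); releases (1, 0, 2), pool now (8, 6, 9)
  proc-A: need (8, 5, 9) fits (8, 6, 9); releases (2, 1, 1), pool now (10, 7, 10)
(3) Precisely 1 of the possible complete orderings is a safe sequence.


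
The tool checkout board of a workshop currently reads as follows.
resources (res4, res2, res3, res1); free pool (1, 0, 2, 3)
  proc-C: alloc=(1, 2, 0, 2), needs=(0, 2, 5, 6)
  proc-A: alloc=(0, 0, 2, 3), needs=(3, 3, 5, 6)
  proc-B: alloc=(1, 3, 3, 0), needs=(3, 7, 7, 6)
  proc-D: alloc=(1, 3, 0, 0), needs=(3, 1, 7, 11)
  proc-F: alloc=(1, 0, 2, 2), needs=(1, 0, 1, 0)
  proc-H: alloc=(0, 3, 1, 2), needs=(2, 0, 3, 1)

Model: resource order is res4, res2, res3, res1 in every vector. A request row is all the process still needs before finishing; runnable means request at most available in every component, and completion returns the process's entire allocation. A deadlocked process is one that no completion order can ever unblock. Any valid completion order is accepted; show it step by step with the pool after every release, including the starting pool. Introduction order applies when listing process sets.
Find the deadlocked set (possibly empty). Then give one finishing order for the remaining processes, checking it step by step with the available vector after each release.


No process is deadlocked.
Key observation: starting with proc-F, each completion frees enough for the next — no one is permanently blocked.
One completion order for the rest: proc-F, proc-H, proc-C, proc-A, proc-D, proc-B. Step-by-step check:
  pool = (1, 0, 2, 3)
  proc-F: need (1, 0, 1, 0) fits (1, 0, 2, 3); releases (1, 0, 2, 2), pool now (2, 0, 4, 5)
  proc-H: need (2, 0, 3, 1) fits (2, 0, 4, 5); releases (0, 3, 1, 2), pool now (2, 3, 5, 7)
  proc-C: need (0, 2, 5, 6) fits (2, 3, 5, 7); releases (1, 2, 0, 2), pool now (3, 5, 5, 9)
  proc-A: need (3, 3, 5, 6) fits (3, 5, 5, 9); releases (0, 0, 2, 3), pool now (3, 5, 7, 12)
  proc-D: need (3, 1, 7, 11) fits (3, 5, 7, 12); releases (1, 3, 0, 0), pool now (4, 8, 7, 12)
  proc-B: need (3, 7, 7, 6) fits (4, 8, 7, 12); releases (1, 3, 3, 0), pool now (5, 11, 10, 12)


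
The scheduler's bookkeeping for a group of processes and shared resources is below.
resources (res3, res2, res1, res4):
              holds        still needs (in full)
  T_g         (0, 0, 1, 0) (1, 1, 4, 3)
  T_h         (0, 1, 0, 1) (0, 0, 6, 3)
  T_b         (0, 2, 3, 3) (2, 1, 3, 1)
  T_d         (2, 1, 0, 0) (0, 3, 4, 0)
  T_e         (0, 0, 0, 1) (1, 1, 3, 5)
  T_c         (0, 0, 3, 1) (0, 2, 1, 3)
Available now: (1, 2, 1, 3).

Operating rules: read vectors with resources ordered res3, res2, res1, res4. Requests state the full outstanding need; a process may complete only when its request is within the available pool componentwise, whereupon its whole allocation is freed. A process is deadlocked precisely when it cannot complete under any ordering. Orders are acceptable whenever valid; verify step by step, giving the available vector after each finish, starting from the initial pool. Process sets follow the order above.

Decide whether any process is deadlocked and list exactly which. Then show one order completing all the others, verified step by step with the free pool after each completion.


Deadlocked: T_h, T_b, T_d and T_e.
Key observation: after T_c, T_g the pool peaks at (1, 2, 5, 4), and each blocked process is short somewhere: T_h on res1; T_b on res3; T_d on res2; T_e on res4.
One completion order for the rest: T_c, T_g. Walking it through:
  pool = (1, 2, 1, 3)
  run T_c (needs (0, 2, 1, 3), free (1, 2, 1, 3)); after release of (0, 0, 3, 1) the pool is (1, 2, 4, 4)
  run T_g (needs (1, 1, 4, 3), free (1, 2, 4, 4)); after release of (0, 0, 1, 0) the pool is (1, 2, 5, 4)
The blocked processes can never fit:
  blocked: T_h wants (0, 0, 6, 3), pool (1, 2, 5, 4) — not enough res1
  blocked: T_b wants (2, 1, 3, 1), pool (1, 2, 5, 4) — not enough res3
  blocked: T_d wants (0, 3, 4, 0), pool (1, 2, 5, 4) — not enough res2
  blocked: T_e wants (1, 1, 3, 5), pool (1, 2, 5, 4) — not enough res4


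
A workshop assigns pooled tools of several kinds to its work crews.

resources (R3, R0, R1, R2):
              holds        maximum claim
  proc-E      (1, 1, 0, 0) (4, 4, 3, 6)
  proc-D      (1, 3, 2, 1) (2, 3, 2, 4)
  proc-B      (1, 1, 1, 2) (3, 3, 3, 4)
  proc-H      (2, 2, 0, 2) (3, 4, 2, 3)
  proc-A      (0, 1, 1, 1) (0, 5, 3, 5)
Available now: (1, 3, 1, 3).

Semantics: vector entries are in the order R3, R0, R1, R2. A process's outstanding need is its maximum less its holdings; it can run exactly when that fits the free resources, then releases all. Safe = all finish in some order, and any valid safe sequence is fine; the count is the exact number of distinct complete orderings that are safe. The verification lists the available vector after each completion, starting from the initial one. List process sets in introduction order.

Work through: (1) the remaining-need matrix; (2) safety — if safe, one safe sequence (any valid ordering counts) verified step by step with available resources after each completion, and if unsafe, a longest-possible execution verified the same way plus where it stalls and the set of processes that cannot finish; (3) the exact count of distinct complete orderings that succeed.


(1) Need matrix, components ordered R3, R0, R1, R2:
  proc-E: (3, 3, 3, 6)
  proc-D: (1, 0, 0, 3)
  proc-B: (2, 2, 2, 2)
  proc-H: (1, 2, 2, 1)
  proc-A: (0, 4, 2, 4)
(2) The state is SAFE; one workable sequence: proc-D, proc-H, proc-E, proc-B, proc-A.
Key observation: reading the order forward, proc-D is the first process whose need (1, 0, 0, 3) meets the free pool (1, 3, 1, 3) exactly on a resource it requests.
Walking it through:
  pool = (1, 3, 1, 3)
  proc-D: need (1, 0, 0, 3) fits (1, 3, 1, 3); releases (1, 3, 2, 1), pool now (2, 6, 3, 4)
  proc-H: need (1, 2, 2, 1) fits (2, 6, 3, 4); releases (2, 2, 0, 2), pool now (4, 8, 3, 6)
  proc-E: need (3, 3, 3, 6) fits (4, 8, 3, 6); releases (1, 1, 0, 0), pool now (5, 9, 3, 6)
  proc-B: need (2, 2, 2, 2) fits (5, 9, 3, 6); releases (1, 1, 1, 2), pool now (6, 10, 4, 8)
  proc-A: need (0, 4, 2, 4) fits (6, 10, 4, 8); releases (0, 1, 1, 1), pool now (6, 11, 5, 9)
(3) Precisely 16 of the possible complete orderings are safe sequences.


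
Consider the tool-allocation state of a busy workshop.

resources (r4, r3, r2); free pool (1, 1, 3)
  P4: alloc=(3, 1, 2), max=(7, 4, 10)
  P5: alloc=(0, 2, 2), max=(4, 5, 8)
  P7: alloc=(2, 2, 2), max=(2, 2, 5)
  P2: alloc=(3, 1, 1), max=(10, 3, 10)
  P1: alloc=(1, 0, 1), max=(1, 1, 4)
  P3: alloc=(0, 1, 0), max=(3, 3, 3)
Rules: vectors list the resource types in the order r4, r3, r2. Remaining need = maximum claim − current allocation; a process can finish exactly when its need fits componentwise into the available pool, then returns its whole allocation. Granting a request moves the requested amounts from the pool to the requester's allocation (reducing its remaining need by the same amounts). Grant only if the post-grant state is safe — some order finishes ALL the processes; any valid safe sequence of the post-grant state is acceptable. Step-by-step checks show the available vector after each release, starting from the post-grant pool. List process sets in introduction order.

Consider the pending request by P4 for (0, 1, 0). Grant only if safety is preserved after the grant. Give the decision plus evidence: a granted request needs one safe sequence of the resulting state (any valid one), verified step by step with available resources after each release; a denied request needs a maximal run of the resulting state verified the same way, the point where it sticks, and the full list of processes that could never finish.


GRANT: granting preserves safety; a valid post-grant sequence is P7, P3, P1, P5, P4, P2.
Key observation: (1, 0, 3) free after granting still covers P7 first, and each release covers the next.
Verifying the post-grant state step by step:
  pool = (1, 0, 3)
  P7 needs (0, 0, 3) <= (1, 0, 3) -> finishes; pool += (2, 2, 2) = (3, 2, 5)
  P3 needs (3, 2, 3) <= (3, 2, 5) -> finishes; pool += (0, 1, 0) = (3, 3, 5)
  P1 needs (0, 1, 3) <= (3, 3, 5) -> finishes; pool += (1, 0, 1) = (4, 3, 6)
  P5 needs (4, 3, 6) <= (4, 3, 6) -> finishes; pool += (0, 2, 2) = (4, 5, 8)
  P4 needs (4, 2, 8) <= (4, 5, 8) -> finishes; pool += (3, 2, 2) = (7, 7, 10)
  P2 needs (7, 2, 9) <= (7, 7, 10) -> finishes; pool += (3, 1, 1) = (10, 8, 11)


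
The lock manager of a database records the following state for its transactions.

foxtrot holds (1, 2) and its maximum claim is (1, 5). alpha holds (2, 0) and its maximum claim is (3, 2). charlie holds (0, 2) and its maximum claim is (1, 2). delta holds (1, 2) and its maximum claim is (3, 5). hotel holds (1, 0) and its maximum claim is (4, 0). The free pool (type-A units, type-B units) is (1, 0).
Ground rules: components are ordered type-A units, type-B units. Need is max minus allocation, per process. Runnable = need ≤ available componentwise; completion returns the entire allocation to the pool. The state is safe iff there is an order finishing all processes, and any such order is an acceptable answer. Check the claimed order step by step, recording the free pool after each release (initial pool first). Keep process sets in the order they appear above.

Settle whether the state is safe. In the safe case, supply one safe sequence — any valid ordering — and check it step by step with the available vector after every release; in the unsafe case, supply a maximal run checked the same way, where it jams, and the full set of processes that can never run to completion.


The state is UNSAFE.
Key observation: after charlie, alpha, hotel complete, (4, 2) is the best the pool ever gets, yet each leftover process wants more type-B units.
The run charlie, alpha, hotel cannot be extended any further. Check, step by step:
  pool = (1, 0)
  charlie needs (1, 0) <= (1, 0) -> finishes; pool += (0, 2) = (1, 2)
  alpha needs (1, 2) <= (1, 2) -> finishes; pool += (2, 0) = (3, 2)
  hotel needs (3, 0) <= (3, 2) -> finishes; pool += (1, 0) = (4, 2)
  foxtrot cannot run: need (0, 3) vs free (4, 2) (insufficient type-B units)
  delta cannot run: need (2, 3) vs free (4, 2) (insufficient type-B units)
Permanently blocked: foxtrot and delta.


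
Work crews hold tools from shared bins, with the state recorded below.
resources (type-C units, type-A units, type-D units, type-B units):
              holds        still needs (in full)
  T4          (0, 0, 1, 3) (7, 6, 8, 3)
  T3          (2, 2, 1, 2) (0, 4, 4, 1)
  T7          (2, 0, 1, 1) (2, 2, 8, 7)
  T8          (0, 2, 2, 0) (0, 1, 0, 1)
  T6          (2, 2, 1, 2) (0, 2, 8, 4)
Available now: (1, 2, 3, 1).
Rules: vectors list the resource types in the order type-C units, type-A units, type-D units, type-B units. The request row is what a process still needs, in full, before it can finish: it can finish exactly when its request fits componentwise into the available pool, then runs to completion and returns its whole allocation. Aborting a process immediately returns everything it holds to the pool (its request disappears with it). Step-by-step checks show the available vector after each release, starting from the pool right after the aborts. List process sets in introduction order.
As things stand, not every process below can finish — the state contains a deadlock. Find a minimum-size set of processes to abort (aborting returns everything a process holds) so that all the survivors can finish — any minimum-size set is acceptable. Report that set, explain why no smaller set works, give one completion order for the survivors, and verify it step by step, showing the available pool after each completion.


The answer: abort T7 and T6.
Key observation: the returned (4, 2, 2, 3) from T7 and T6 is what brings T4 — unrunnable before, under any order — into play at step 3.
No one abort is enough; case by case: T4 alone leaves T7 blocked (short on type-D units and type-B units); T3 alone leaves T4 blocked (short on type-C units and type-D units); T7 alone leaves T4 blocked (short on type-C units and type-D units); T8 alone leaves T4 blocked (short on type-C units and type-D units); T6 alone leaves T4 blocked (short on type-C units and type-D units).
One survivor order: T8, T3, T4. Step-by-step check (post-abort pool first):
  pool = (5, 4, 5, 4)
  T8: need (0, 1, 0, 1) fits (5, 4, 5, 4); releases (0, 2, 2, 0), pool now (5, 6, 7, 4)
  T3: need (0, 4, 4, 1) fits (5, 6, 7, 4); releases (2, 2, 1, 2), pool now (7, 8, 8, 6)
  T4: need (7, 6, 8, 3) fits (7, 8, 8, 6); releases (0, 0, 1, 3), pool now (7, 8, 9, 9)


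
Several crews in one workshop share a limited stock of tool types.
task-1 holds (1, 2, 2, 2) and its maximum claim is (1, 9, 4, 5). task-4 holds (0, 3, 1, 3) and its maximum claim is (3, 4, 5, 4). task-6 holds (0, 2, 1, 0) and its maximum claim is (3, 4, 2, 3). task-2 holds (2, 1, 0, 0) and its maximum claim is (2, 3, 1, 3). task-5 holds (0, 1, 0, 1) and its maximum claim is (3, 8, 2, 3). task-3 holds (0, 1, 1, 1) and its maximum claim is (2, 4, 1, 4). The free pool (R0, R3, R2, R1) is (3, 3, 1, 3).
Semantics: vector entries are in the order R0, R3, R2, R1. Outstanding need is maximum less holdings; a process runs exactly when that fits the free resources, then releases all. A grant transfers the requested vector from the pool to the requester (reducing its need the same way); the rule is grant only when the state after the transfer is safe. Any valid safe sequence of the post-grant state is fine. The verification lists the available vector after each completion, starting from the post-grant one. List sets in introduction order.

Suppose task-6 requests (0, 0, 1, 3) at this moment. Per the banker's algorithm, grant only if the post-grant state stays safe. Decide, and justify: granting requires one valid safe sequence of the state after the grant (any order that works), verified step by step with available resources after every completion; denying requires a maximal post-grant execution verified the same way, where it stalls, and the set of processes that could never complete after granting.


GRANT — the state after the grant stays safe, e.g. via task-6, task-3, task-2, task-5, task-1, task-4.
Key observation: the grant leaves (3, 3, 0, 0) free — enough for task-6, whose release restarts the cascade.
Step-by-step check of the post-grant state:
  pool = (3, 3, 0, 0)
  task-6 needs (3, 2, 0, 0) <= (3, 3, 0, 0) -> finishes; pool += (0, 2, 2, 3) = (3, 5, 2, 3)
  task-3 needs (2, 3, 0, 3) <= (3, 5, 2, 3) -> finishes; pool += (0, 1, 1, 1) = (3, 6, 3, 4)
  task-2 needs (0, 2, 1, 3) <= (3, 6, 3, 4) -> finishes; pool += (2, 1, 0, 0) = (5, 7, 3, 4)
  task-5 needs (3, 7, 2, 2) <= (5, 7, 3, 4) -> finishes; pool += (0, 1, 0, 1) = (5, 8, 3, 5)
  task-1 needs (0, 7, 2, 3) <= (5, 8, 3, 5) -> finishes; pool += (1, 2, 2, 2) = (6, 10, 5, 7)
  task-4 needs (3, 1, 4, 1) <= (6, 10, 5, 7) -> finishes; pool += (0, 3, 1, 3) = (6, 13, 6, 10)


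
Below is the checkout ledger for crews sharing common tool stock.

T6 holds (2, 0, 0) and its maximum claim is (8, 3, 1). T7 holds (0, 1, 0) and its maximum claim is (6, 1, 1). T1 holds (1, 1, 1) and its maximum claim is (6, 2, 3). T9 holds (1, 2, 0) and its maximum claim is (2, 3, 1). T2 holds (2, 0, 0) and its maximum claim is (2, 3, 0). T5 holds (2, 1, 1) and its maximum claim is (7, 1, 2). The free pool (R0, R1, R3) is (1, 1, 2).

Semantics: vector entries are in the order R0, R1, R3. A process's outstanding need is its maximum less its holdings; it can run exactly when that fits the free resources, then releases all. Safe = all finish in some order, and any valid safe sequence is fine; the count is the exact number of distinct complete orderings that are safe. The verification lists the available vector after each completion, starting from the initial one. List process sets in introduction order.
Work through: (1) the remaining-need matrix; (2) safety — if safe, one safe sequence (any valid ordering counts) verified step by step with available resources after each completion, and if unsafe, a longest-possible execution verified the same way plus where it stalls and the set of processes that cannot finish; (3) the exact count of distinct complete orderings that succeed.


(1) Need matrix, components ordered R0, R1, R3:
  T6: (6, 3, 1)
  T7: (6, 0, 1)
  T1: (5, 1, 2)
  T9: (1, 1, 1)
  T2: (0, 3, 0)
  T5: (5, 0, 1)
(2) UNSAFE.
Key observation: the pool after T9, T2 is (4, 3, 2); every surviving request exceeds it in R0, so progress ends there.
A maximal execution: T9, T2 — then nothing else fits. Check, step by step:
  pool = (1, 1, 2)
  T9 needs (1, 1, 1) <= (1, 1, 2) -> finishes; pool += (1, 2, 0) = (2, 3, 2)
  T2 needs (0, 3, 0) <= (2, 3, 2) -> finishes; pool += (2, 0, 0) = (4, 3, 2)
  T6 still needs (6, 3, 1) but only (4, 3, 2) is free — short on R0
  T7 still needs (6, 0, 1) but only (4, 3, 2) is free — short on R0
  T1 still needs (5, 1, 2) but only (4, 3, 2) is free — short on R0
  T5 still needs (5, 0, 1) but only (4, 3, 2) is free — short on R0
Never able to finish: T6, T7, T1 and T5.
(3) Precisely 0 of the possible complete orderings are safe sequences.


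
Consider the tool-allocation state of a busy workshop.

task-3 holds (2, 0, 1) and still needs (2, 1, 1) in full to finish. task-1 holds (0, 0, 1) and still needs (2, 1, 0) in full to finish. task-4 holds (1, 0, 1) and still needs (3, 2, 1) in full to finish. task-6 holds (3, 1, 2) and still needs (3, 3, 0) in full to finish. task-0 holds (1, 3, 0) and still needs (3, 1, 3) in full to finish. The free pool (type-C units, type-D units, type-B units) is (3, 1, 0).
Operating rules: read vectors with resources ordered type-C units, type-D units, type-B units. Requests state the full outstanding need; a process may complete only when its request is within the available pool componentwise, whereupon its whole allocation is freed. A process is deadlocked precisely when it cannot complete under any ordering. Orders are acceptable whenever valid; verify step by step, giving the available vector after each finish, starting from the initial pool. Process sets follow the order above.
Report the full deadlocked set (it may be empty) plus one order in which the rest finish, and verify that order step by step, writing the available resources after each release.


Deadlocked: task-4, task-6 and task-0.
Key observation: after task-1, task-3 the pool peaks at (5, 1, 2), and each blocked process is short somewhere: task-4 on type-D units; task-6 on type-D units; task-0 on type-B units.
The rest can finish in the order task-1, task-3. Step-by-step check:
  pool = (3, 1, 0)
  run task-1 (needs (2, 1, 0), free (3, 1, 0)); after release of (0, 0, 1) the pool is (3, 1, 1)
  run task-3 (needs (2, 1, 1), free (3, 1, 1)); after release of (2, 0, 1) the pool is (5, 1, 2)
The blocked processes can never fit:
  task-4 cannot run: need (3, 2, 1) vs free (5, 1, 2) (insufficient type-D units)
  task-6 cannot run: need (3, 3, 0) vs free (5, 1, 2) (insufficient type-D units)
  task-0 cannot run: need (3, 1, 3) vs free (5, 1, 2) (insufficient type-B units)


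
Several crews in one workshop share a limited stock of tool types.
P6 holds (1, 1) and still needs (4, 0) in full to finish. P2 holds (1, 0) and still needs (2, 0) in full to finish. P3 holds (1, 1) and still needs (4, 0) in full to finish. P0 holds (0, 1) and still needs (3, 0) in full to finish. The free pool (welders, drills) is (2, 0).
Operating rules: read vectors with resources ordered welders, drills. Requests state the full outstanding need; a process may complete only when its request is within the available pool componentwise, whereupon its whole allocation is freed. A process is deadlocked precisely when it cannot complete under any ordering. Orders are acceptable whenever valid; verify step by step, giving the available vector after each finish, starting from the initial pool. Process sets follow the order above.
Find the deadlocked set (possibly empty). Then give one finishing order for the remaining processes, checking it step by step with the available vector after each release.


The deadlocked set is P6 and P3.
Key observation: no order helps: past P2, P0, the free pool tops out at (3, 1), below what each blocked process needs in welders.
A valid finishing order for the others: P2, P0. Step-by-step check:
  pool = (2, 0)
  run P2 (needs (2, 0), free (2, 0)); after release of (1, 0) the pool is (3, 0)
  run P0 (needs (3, 0), free (3, 0)); after release of (0, 1) the pool is (3, 1)
None of the blocked processes ever fits:
  P6 cannot run: need (4, 0) vs free (3, 1) (insufficient welders)
  P3 cannot run: need (4, 0) vs free (3, 1) (insufficient welders)


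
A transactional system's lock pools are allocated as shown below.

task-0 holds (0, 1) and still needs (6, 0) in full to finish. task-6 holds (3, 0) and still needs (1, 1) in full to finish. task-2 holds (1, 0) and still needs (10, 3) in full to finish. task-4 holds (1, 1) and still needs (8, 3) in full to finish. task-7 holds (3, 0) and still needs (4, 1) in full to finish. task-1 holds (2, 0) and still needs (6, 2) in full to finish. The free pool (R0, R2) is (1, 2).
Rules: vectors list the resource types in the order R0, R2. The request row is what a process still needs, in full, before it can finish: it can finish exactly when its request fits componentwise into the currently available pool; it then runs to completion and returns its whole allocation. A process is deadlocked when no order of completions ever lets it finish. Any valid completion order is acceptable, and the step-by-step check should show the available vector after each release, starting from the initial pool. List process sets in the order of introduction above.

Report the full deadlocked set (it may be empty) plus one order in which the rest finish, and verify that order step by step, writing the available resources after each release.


No process is deadlocked.
Key observation: task-6 can run right away; the returned allocation unlocks the remaining processes in turn.
One completion order for the rest: task-6, task-7, task-0, task-1, task-4, task-2. Step-by-step check:
  pool = (1, 2)
  run task-6 (needs (1, 1), free (1, 2)); after release of (3, 0) the pool is (4, 2)
  run task-7 (needs (4, 1), free (4, 2)); after release of (3, 0) the pool is (7, 2)
  run task-0 (needs (6, 0), free (7, 2)); after release of (0, 1) the pool is (7, 3)
  run task-1 (needs (6, 2), free (7, 3)); after release of (2, 0) the pool is (9, 3)
  run task-4 (needs (8, 3), free (9, 3)); after release of (1, 1) the pool is (10, 4)
  run task-2 (needs (10, 3), free (10, 4)); after release of (1, 0) the pool is (11, 4)


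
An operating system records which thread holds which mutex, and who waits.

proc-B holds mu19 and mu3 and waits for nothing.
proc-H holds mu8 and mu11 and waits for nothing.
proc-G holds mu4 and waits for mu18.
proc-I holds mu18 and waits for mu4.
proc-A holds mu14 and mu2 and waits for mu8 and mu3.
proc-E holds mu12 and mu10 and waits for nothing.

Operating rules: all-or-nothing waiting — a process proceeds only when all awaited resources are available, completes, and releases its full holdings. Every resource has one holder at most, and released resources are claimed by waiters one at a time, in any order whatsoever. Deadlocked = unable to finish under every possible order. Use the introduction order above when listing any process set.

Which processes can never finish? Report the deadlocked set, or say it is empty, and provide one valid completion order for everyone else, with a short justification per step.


Deadlocked: proc-G and proc-I.
Key observation: the loop proc-G -> proc-I -> proc-G blocks itself forever; no other process is dragged down with it.
The rest can finish in the order proc-H, proc-E, proc-B, proc-A.
Walking it through:
  proc-H: no waits; runs immediately, freeing mu8 and mu11
  proc-E: no waits; runs immediately, freeing mu12 and mu10
  proc-B: no waits; runs immediately, freeing mu19 and mu3
  proc-A waits on mu8 and mu3 — all released -> runs and releases mu14 and mu2


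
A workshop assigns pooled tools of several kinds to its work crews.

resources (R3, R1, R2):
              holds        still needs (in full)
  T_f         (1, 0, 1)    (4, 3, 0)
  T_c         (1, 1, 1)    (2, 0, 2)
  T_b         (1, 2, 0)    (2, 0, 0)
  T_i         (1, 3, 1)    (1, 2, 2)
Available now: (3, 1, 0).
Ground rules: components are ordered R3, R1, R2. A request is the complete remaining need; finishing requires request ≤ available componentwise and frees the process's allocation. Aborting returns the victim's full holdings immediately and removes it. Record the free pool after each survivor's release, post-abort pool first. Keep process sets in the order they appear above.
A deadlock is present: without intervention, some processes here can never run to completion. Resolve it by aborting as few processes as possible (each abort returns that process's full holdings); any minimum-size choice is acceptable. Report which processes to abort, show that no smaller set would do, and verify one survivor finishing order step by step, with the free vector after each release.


Minimum abort set: T_i.
Key observation: the returned (1, 3, 1) from T_i is what brings T_c — unrunnable before, under any order — into play at step 2.
Minimality: the empty abort set fails — the state is deadlocked as it stands.
The survivors complete as T_f, T_c, T_b. Check, step by step (starting from the post-abort pool):
  pool = (4, 4, 1)
  run T_f (needs (4, 3, 0), free (4, 4, 1)); after release of (1, 0, 1) the pool is (5, 4, 2)
  run T_c (needs (2, 0, 2), free (5, 4, 2)); after release of (1, 1, 1) the pool is (6, 5, 3)
  run T_b (needs (2, 0, 0), free (6, 5, 3)); after release of (1, 2, 0) the pool is (7, 7, 3)


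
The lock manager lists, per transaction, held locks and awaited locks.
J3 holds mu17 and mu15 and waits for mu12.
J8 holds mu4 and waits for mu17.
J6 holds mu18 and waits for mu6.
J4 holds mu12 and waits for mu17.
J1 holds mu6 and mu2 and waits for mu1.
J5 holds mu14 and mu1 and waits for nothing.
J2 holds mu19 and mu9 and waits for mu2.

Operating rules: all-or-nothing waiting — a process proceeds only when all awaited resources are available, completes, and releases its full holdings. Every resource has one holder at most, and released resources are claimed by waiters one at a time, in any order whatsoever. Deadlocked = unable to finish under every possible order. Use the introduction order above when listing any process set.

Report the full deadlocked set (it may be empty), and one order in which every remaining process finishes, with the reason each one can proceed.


The deadlocked set is J3, J8 and J4.
Key observation: the waits loop around J3 -> J4 -> J3 with no way out; J8 waits into the deadlock from upstream.
The rest can finish in the order J5, J1, J6, J2.
Verifying each step:
  J5 waits on nothing -> runs at once and releases mu14 and mu1
  run J1 (all its waits — mu1 — are resolved); releases mu6 and mu2
  run J6 (all its waits — mu6 — are resolved); releases mu18
  run J2 (all its waits — mu2 — are resolved); releases mu19 and mu9


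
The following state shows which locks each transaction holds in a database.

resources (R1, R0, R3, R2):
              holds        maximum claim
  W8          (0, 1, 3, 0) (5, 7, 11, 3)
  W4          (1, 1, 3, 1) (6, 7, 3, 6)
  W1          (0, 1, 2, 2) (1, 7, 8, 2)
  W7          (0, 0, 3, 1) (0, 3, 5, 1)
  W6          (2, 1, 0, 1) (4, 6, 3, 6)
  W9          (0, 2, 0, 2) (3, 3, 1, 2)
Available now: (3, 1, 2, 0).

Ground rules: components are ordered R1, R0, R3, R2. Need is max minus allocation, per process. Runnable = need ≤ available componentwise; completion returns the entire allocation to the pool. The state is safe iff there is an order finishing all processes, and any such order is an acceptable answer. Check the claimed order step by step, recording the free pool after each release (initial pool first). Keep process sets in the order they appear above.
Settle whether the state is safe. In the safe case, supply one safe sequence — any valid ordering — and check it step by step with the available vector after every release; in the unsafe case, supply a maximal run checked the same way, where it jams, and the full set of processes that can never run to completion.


The state is UNSAFE.
Key observation: the pool after W9, W7 is (3, 3, 5, 3); every surviving request exceeds it in R0, so progress ends there.
Going as far as possible: W9, W7; after that, nothing fits. Check, step by step:
  pool = (3, 1, 2, 0)
  W9: need (3, 1, 1, 0) fits (3, 1, 2, 0); releases (0, 2, 0, 2), pool now (3, 3, 2, 2)
  W7: need (0, 3, 2, 0) fits (3, 3, 2, 2); releases (0, 0, 3, 1), pool now (3, 3, 5, 3)
  W8 still needs (5, 6, 8, 3) but only (3, 3, 5, 3) is free — short on R1, R0 and R3
  W4 still needs (5, 6, 0, 5) but only (3, 3, 5, 3) is free — short on R1, R0 and R2
  W1 still needs (1, 6, 6, 0) but only (3, 3, 5, 3) is free — short on R0 and R3
  W6 still needs (2, 5, 3, 5) but only (3, 3, 5, 3) is free — short on R0 and R2
Never able to finish: W8, W4, W1 and W6.


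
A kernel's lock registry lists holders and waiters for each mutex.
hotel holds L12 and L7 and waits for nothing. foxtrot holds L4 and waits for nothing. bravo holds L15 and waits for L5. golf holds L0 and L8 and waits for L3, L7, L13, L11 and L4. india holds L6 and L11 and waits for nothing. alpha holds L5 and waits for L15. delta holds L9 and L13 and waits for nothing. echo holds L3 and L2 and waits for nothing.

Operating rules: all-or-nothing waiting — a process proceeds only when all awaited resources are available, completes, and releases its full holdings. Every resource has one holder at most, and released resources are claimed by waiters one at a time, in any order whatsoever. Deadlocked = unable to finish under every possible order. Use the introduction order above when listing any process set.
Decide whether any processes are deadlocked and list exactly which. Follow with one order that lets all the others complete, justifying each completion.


Deadlocked set: bravo and alpha.
Key observation: the cycle bravo -> alpha -> bravo can never break — each member waits on the next; no other process is dragged down with it.
One completion order for the rest: echo, delta, india, foxtrot, hotel, golf.
Walking it through:
  echo waits on nothing -> runs at once and releases L3 and L2
  delta waits on nothing -> runs at once and releases L9 and L13
  india waits on nothing -> runs at once and releases L6 and L11
  foxtrot waits on nothing -> runs at once and releases L4
  hotel waits on nothing -> runs at once and releases L12 and L7
  golf waits on L3, L7, L13, L11 and L4 — all released -> runs and releases L0 and L8


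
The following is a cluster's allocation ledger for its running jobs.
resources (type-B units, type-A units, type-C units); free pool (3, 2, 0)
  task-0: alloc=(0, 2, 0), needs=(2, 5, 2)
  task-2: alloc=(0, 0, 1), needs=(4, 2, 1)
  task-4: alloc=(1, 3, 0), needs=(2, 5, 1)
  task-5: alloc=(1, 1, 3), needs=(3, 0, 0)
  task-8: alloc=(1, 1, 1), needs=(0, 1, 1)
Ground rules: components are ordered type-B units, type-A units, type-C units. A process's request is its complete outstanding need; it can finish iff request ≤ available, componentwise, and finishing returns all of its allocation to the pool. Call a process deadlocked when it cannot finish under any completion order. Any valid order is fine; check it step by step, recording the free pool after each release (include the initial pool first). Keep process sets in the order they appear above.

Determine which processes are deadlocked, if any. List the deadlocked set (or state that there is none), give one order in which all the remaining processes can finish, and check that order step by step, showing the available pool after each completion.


The deadlocked set is task-0 and task-4.
Key observation: after task-5, task-2, task-8 complete, (5, 4, 5) is the best the pool ever gets, yet each leftover process wants more type-A units.
A valid finishing order for the others: task-5, task-2, task-8. Step-by-step check:
  pool = (3, 2, 0)
  run task-5 (needs (3, 0, 0), free (3, 2, 0)); after release of (1, 1, 3) the pool is (4, 3, 3)
  run task-2 (needs (4, 2, 1), free (4, 3, 3)); after release of (0, 0, 1) the pool is (4, 3, 4)
  run task-8 (needs (0, 1, 1), free (4, 3, 4)); after release of (1, 1, 1) the pool is (5, 4, 5)
The stuck group stays short no matter what:
  task-0 cannot run: need (2, 5, 2) vs free (5, 4, 5) (insufficient type-A units)
  task-4 cannot run: need (2, 5, 1) vs free (5, 4, 5) (insufficient type-A units)


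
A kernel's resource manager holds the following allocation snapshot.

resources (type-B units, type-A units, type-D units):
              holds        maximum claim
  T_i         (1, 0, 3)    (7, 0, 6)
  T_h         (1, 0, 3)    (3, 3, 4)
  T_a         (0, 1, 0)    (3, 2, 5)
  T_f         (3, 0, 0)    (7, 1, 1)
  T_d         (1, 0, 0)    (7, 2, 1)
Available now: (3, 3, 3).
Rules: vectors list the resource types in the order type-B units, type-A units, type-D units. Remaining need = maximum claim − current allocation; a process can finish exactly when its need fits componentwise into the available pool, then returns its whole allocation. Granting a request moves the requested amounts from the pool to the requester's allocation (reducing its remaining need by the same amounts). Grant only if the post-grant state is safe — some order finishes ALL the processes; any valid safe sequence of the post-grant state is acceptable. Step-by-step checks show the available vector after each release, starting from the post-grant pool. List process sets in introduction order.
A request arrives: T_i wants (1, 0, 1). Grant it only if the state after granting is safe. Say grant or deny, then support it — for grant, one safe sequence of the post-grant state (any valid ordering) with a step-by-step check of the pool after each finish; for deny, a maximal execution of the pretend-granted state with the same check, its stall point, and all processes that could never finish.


DENY. Granting would leave the state unsafe.
Key observation: T_h, T_a can finish, but then (3, 4, 5) is all there is, and the blocked group's type-B units demands exceed it.
After a pretend grant, a maximal execution: T_h, T_a — then nothing else fits. Verifying each step:
  pool = (2, 3, 2)
  run T_h (needs (2, 3, 1), free (2, 3, 2)); after release of (1, 0, 3) the pool is (3, 3, 5)
  run T_a (needs (3, 1, 5), free (3, 3, 5)); after release of (0, 1, 0) the pool is (3, 4, 5)
  blocked: T_i wants (5, 0, 2), pool (3, 4, 5) — not enough type-B units
  blocked: T_f wants (4, 1, 1), pool (3, 4, 5) — not enough type-B units
  blocked: T_d wants (6, 2, 1), pool (3, 4, 5) — not enough type-B units
Post-grant, the permanently blocked set is T_i, T_f and T_d.


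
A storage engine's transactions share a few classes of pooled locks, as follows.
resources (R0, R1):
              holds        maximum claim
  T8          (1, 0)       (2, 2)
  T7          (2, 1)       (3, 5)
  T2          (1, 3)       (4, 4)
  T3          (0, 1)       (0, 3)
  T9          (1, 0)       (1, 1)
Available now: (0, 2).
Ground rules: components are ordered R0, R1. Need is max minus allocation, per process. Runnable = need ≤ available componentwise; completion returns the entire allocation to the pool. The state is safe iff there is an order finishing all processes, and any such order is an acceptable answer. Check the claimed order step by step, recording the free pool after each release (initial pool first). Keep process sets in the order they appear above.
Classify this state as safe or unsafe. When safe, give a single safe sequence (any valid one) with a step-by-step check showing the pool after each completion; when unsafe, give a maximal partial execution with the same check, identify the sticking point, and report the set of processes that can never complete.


UNSAFE.
Key observation: after T3, T9, T8 the pool peaks at (2, 3), and each blocked process is short somewhere: T7 on R1; T2 on R0.
Going as far as possible: T3, T9, T8; after that, nothing fits. Walking it through:
  pool = (0, 2)
  run T3 (needs (0, 2), free (0, 2)); after release of (0, 1) the pool is (0, 3)
  run T9 (needs (0, 1), free (0, 3)); after release of (1, 0) the pool is (1, 3)
  run T8 (needs (1, 2), free (1, 3)); after release of (1, 0) the pool is (2, 3)
  blocked: T7 wants (1, 4), pool (2, 3) — not enough R1
  blocked: T2 wants (3, 1), pool (2, 3) — not enough R0
Never able to finish: T7 and T2.
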